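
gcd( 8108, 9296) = 4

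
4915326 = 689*7134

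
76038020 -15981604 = 60056416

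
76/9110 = 38/4555 = 0.01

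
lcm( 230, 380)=8740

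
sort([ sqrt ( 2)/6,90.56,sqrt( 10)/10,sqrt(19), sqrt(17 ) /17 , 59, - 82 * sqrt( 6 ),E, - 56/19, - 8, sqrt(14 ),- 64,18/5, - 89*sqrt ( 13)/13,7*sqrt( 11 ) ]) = [ - 82*sqrt(6),-64 ,-89*sqrt(13)/13, - 8, - 56/19  ,  sqrt(2 )/6, sqrt ( 17)/17,sqrt(10)/10, E,  18/5 , sqrt( 14),  sqrt ( 19),7*sqrt(11 ), 59, 90.56]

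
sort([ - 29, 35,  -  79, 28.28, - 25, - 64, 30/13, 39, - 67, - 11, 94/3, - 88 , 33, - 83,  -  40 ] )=[ - 88, - 83 , - 79, - 67, - 64, - 40, - 29 ,-25, - 11, 30/13 , 28.28, 94/3, 33, 35,39]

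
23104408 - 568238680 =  - 545134272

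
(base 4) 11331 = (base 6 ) 1433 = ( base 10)381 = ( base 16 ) 17D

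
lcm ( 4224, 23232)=46464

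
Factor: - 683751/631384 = -2^( - 3 )*3^1*13^ (  -  2) * 59^1*467^( - 1)*3863^1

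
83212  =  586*142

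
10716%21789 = 10716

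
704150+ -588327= 115823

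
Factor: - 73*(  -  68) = 2^2*17^1 * 73^1 = 4964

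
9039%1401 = 633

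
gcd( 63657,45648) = 9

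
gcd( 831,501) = 3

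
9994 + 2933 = 12927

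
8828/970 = 4414/485 = 9.10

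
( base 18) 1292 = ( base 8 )14764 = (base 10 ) 6644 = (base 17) 15ge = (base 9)10102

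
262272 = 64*4098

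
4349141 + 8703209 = 13052350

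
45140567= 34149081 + 10991486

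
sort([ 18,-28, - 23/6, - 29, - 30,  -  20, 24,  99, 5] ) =[ - 30, - 29  ,  -  28, - 20, - 23/6, 5, 18, 24, 99 ]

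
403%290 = 113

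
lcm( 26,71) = 1846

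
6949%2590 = 1769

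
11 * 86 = 946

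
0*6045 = 0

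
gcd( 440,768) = 8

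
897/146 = 6 + 21/146=6.14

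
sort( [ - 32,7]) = [ - 32,7]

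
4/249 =4/249  =  0.02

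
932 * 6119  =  5702908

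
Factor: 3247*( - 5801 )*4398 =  - 2^1*3^1 * 17^1*191^1*733^1*5801^1  =  - 82840055106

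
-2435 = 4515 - 6950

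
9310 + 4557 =13867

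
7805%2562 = 119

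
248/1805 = 248/1805 = 0.14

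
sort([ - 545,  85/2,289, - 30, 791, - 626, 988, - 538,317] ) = [ - 626, - 545, - 538 , - 30,85/2, 289, 317,791,988]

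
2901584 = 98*29608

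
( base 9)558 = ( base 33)dt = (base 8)712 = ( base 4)13022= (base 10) 458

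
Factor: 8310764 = 2^2 *7^1 *11^3*223^1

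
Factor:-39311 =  - 19^1*2069^1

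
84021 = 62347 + 21674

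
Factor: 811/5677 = 7^( - 1)=1/7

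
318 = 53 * 6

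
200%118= 82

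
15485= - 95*( - 163 ) 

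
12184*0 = 0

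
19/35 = 19/35=0.54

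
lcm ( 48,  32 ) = 96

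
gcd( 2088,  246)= 6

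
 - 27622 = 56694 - 84316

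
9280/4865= 1856/973 = 1.91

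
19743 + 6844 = 26587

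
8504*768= 6531072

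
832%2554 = 832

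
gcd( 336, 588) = 84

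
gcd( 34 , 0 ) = 34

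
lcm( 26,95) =2470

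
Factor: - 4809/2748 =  - 7/4 = - 2^( - 2 ) * 7^1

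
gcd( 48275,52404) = 1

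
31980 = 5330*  6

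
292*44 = 12848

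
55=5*11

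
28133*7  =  196931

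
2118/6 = 353 = 353.00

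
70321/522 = 134 +373/522 = 134.71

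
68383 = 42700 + 25683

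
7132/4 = 1783=1783.00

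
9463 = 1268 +8195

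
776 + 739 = 1515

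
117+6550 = 6667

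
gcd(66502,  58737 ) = 1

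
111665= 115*971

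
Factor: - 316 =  - 2^2 * 79^1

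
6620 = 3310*2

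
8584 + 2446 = 11030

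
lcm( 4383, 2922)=8766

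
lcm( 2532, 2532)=2532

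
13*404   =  5252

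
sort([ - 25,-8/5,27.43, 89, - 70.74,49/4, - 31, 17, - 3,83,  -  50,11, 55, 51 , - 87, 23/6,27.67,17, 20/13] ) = [ - 87, - 70.74, - 50, - 31, - 25, - 3, - 8/5, 20/13,23/6, 11, 49/4, 17,17,27.43,  27.67,  51, 55, 83,89]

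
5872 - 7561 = - 1689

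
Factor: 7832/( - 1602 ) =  - 2^2*3^( - 2 )*11^1 =- 44/9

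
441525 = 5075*87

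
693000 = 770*900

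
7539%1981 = 1596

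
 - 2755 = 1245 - 4000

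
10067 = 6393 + 3674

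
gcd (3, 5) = 1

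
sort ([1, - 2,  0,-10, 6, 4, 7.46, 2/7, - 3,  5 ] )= [ - 10  , - 3, - 2,0,2/7, 1 , 4, 5,6,7.46]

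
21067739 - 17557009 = 3510730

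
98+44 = 142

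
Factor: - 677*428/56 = - 72439/14 = - 2^( - 1) * 7^( - 1)*107^1 * 677^1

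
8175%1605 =150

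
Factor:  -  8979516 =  - 2^2*3^2*7^1*13^1*2741^1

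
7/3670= 7/3670= 0.00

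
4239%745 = 514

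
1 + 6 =7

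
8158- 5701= 2457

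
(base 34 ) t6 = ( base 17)376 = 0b1111100000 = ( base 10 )992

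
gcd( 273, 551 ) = 1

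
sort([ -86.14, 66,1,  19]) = [ - 86.14,  1,19, 66]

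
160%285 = 160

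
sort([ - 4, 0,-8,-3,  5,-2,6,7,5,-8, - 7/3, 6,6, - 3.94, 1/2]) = [-8,-8, - 4  , - 3.94,- 3, - 7/3,  -  2, 0,1/2,5, 5,6,6,6,  7]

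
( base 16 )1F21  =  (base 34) 6UD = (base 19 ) 1318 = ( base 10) 7969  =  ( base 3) 101221011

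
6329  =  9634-3305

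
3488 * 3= 10464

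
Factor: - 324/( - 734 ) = 2^1*3^4*367^( - 1) = 162/367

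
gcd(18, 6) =6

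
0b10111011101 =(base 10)1501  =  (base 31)1HD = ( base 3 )2001121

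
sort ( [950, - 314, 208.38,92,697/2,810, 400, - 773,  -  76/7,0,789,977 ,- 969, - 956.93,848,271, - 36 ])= [ - 969  ,-956.93, - 773, - 314,-36, - 76/7 , 0,  92,208.38, 271,697/2, 400,789,810,848, 950,977]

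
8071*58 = 468118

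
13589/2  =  13589/2 = 6794.50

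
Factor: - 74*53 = - 3922 = -  2^1*37^1*53^1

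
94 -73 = 21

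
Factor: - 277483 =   -  277483^1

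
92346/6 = 15391 =15391.00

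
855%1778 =855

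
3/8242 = 3/8242 = 0.00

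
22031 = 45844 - 23813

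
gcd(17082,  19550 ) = 2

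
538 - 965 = -427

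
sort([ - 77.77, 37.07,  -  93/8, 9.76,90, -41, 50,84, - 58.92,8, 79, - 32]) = [  -  77.77, - 58.92, -41  ,-32,-93/8, 8, 9.76, 37.07, 50, 79, 84, 90 ] 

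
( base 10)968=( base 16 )3C8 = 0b1111001000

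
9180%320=220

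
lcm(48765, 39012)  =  195060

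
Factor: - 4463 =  - 4463^1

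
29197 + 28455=57652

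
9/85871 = 9/85871 = 0.00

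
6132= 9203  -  3071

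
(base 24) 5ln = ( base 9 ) 4605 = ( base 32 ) 3af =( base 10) 3407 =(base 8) 6517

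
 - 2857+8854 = 5997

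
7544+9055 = 16599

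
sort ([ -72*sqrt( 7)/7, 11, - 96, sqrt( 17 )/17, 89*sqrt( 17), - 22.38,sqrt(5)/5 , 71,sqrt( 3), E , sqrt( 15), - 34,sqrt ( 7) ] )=[ - 96, - 34, - 72*sqrt ( 7 ) /7, - 22.38,sqrt( 17 ) /17 , sqrt( 5 ) /5,sqrt(3 ) , sqrt(7),E,sqrt(15 ),11,71,89*sqrt( 17)]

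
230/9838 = 115/4919 = 0.02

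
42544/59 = 42544/59  =  721.08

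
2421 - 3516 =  - 1095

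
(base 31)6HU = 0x18b3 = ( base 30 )70n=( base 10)6323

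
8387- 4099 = 4288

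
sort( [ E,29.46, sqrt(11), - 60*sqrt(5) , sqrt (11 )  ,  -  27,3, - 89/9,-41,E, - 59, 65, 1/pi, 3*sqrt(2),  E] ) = [-60*sqrt( 5 ) , - 59 ,- 41, - 27, - 89/9,1/pi,E,E, E,3, sqrt( 11) , sqrt( 11 ),3 * sqrt(2 ), 29.46,  65 ] 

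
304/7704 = 38/963 = 0.04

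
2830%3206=2830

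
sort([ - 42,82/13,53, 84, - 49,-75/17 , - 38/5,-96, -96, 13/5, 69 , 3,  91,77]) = [ - 96,-96,- 49, - 42,  -  38/5,-75/17, 13/5 , 3, 82/13, 53 , 69,77 , 84,91] 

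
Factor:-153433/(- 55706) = 2^(-1) * 173^( - 1)*953^1 = 953/346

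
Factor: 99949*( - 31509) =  - 3149293041=-  3^4*127^1*389^1*787^1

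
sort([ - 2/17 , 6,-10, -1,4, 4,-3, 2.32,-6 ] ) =[-10,-6, - 3,-1 ,-2/17,2.32,4,4, 6]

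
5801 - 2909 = 2892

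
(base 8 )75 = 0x3d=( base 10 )61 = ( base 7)115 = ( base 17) 3a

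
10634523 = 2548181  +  8086342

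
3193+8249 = 11442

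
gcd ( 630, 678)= 6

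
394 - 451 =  - 57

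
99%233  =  99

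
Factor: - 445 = - 5^1*89^1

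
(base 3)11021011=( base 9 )4234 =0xc25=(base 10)3109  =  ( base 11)2377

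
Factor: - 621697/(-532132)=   2^( - 2 )*133033^(  -  1)* 621697^1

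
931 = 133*7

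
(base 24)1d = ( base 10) 37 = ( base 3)1101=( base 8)45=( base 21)1G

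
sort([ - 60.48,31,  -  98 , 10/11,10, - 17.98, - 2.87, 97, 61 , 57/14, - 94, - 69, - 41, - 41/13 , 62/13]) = [ - 98, - 94, - 69,- 60.48, - 41,-17.98, - 41/13, - 2.87,  10/11,57/14,62/13,10, 31,61 , 97 ]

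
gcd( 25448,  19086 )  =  6362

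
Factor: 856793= 7^1*122399^1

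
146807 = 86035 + 60772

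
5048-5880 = -832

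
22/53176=11/26588=0.00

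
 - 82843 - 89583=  - 172426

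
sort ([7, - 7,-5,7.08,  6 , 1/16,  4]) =[ - 7,-5,1/16, 4,6, 7, 7.08]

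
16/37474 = 8/18737= 0.00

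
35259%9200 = 7659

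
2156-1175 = 981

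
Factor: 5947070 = 2^1*5^1 * 97^1*6131^1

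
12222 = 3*4074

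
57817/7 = 8259 + 4/7 = 8259.57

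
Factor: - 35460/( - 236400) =2^( - 2 )* 3^1* 5^ ( - 1) = 3/20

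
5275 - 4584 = 691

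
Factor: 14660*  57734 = 2^3*5^1*733^1*28867^1  =  846380440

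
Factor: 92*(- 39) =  - 3588  =  - 2^2*3^1*13^1*23^1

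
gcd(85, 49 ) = 1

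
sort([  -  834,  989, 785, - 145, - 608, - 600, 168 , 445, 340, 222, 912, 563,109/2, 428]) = [ - 834, - 608,-600, - 145, 109/2,168,222, 340, 428, 445, 563, 785, 912, 989]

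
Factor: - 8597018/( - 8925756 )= 2^( - 1 )*3^( - 1) * 7^( - 1 )*59^( - 1) * 1801^( - 1) * 4298509^1 = 4298509/4462878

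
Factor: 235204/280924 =463/553 = 7^( - 1 )*  79^( - 1)*463^1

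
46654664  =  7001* 6664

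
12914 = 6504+6410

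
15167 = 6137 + 9030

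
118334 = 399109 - 280775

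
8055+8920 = 16975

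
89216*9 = 802944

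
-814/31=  - 814/31=- 26.26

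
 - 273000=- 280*975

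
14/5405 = 14/5405  =  0.00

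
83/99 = 83/99 = 0.84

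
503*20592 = 10357776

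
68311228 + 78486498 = 146797726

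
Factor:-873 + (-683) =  - 2^2*  389^1 = - 1556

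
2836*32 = 90752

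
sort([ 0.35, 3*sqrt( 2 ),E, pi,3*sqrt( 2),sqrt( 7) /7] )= [0.35, sqrt( 7 )/7,E,pi,3*sqrt( 2), 3*sqrt( 2 )] 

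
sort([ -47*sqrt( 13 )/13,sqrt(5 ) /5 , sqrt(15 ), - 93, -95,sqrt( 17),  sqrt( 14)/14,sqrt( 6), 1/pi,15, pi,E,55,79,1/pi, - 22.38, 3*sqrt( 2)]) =[ - 95, - 93, - 22.38 , - 47 * sqrt( 13 ) /13, sqrt( 14) /14,1/pi,1/pi, sqrt( 5 ) /5, sqrt( 6 ),E, pi,sqrt( 15),sqrt(17) , 3 * sqrt ( 2), 15, 55,79]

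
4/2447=4/2447 = 0.00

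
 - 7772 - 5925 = - 13697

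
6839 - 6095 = 744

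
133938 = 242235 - 108297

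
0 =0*942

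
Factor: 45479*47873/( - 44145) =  - 2177216167/44145 = - 3^ ( - 4)*5^( - 1)*7^3 *73^1*89^1 * 109^( - 1)*977^1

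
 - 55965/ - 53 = 55965/53 = 1055.94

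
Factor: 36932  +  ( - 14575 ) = 79^1*283^1 =22357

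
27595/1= 27595 = 27595.00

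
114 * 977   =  111378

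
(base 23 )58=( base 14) 8B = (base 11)102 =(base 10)123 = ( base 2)1111011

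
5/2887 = 5/2887 = 0.00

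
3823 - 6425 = - 2602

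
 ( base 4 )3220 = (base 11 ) 1A1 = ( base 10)232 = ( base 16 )E8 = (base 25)97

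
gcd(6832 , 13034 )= 14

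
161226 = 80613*2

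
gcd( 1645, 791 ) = 7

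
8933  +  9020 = 17953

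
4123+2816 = 6939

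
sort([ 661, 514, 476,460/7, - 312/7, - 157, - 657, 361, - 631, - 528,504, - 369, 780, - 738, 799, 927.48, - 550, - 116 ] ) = [ - 738, - 657, - 631, - 550, - 528, - 369, - 157, - 116 , - 312/7, 460/7, 361, 476, 504, 514, 661,  780, 799, 927.48] 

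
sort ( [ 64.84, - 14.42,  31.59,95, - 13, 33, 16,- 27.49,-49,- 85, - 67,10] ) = [ - 85, - 67,-49,-27.49, - 14.42, - 13, 10, 16,31.59, 33,64.84, 95 ] 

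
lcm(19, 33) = 627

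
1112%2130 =1112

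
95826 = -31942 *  (-3)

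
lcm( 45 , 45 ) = 45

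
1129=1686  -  557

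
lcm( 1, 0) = 0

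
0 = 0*(  -  268 ) 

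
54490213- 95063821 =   -  40573608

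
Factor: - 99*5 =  - 495 = - 3^2*5^1 * 11^1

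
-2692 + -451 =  - 3143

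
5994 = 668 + 5326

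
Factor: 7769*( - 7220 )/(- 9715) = 11218436/1943 = 2^2*17^1*19^2*29^(  -  1)*67^( - 1 )*457^1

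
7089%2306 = 171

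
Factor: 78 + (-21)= 57 = 3^1*19^1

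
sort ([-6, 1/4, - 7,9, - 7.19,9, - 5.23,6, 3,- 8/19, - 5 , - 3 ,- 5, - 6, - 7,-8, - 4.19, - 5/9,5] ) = [ - 8,-7.19,-7, - 7, - 6, - 6,-5.23, - 5, - 5,- 4.19,  -  3,-5/9,- 8/19,1/4, 3, 5,6,  9,9]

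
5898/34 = 2949/17 = 173.47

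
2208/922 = 2 + 182/461= 2.39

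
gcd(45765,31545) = 45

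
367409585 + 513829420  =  881239005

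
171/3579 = 57/1193 =0.05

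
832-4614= - 3782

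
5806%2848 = 110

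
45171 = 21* 2151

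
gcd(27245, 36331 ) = 1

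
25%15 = 10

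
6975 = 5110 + 1865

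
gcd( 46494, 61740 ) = 126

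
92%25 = 17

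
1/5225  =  1/5225 = 0.00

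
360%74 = 64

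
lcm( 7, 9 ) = 63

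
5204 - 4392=812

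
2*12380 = 24760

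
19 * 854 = 16226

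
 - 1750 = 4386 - 6136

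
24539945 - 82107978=- 57568033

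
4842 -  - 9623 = 14465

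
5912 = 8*739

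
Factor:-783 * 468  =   - 2^2*3^5*13^1*29^1 = - 366444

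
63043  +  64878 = 127921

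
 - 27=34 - 61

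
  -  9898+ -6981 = -16879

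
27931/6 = 4655  +  1/6 = 4655.17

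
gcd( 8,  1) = 1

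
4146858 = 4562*909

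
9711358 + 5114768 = 14826126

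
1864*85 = 158440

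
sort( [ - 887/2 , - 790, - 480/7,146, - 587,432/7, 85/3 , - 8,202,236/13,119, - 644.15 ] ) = [ - 790,- 644.15, - 587,-887/2 , - 480/7, - 8,236/13,85/3,432/7,119,146,202]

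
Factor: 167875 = 5^3*17^1 * 79^1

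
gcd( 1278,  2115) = 9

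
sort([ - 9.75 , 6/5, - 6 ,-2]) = [ - 9.75, - 6,- 2, 6/5 ] 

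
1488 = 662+826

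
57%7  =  1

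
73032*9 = 657288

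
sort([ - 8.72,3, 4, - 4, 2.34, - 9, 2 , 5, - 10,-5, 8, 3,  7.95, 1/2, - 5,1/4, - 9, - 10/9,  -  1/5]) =[ - 10, - 9, - 9, - 8.72, - 5, -5,  -  4, - 10/9, - 1/5, 1/4,  1/2,2, 2.34,3,3, 4, 5, 7.95, 8]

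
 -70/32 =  - 3+13/16 = - 2.19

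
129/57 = 2 + 5/19 = 2.26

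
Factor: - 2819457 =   -  3^2*313273^1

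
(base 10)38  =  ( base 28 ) 1a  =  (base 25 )1D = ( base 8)46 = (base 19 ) 20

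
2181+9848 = 12029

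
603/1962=67/218 = 0.31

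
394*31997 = 12606818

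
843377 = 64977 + 778400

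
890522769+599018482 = 1489541251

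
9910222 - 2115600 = 7794622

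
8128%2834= 2460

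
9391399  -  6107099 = 3284300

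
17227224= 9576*1799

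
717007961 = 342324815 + 374683146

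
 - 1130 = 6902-8032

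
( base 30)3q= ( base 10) 116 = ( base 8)164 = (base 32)3k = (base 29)40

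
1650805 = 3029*545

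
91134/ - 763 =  - 91134/763 = -  119.44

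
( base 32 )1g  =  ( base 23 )22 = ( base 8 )60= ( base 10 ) 48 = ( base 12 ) 40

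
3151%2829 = 322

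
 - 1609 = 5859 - 7468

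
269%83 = 20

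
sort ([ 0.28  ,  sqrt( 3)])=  [0.28, sqrt( 3)] 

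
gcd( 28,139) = 1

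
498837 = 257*1941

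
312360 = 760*411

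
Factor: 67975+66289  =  134264 = 2^3*13^1*1291^1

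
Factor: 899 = 29^1*31^1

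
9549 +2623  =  12172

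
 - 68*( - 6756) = 459408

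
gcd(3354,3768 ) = 6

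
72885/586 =124+221/586 = 124.38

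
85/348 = 85/348 = 0.24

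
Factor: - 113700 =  - 2^2 * 3^1*5^2  *  379^1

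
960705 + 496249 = 1456954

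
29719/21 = 29719/21= 1415.19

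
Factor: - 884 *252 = -2^4*3^2*7^1*13^1*17^1= - 222768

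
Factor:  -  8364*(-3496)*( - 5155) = -2^5*3^1*5^1 * 17^1*19^1*23^1*41^1 * 1031^1 = - 150735004320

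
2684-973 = 1711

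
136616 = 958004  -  821388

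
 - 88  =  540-628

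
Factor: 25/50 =2^( - 1) = 1/2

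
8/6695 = 8/6695 = 0.00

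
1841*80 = 147280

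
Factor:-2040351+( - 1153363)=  - 3193714 = -2^1*601^1*2657^1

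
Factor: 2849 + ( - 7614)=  - 5^1*953^1= -4765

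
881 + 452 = 1333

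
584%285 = 14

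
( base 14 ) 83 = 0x73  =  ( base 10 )115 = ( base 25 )4f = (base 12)97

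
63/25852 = 63/25852 = 0.00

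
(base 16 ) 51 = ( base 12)69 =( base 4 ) 1101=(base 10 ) 81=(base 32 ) 2h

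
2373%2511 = 2373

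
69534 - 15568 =53966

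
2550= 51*50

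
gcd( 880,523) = 1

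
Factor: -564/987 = - 4/7 = -2^2*7^( - 1)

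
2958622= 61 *48502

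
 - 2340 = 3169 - 5509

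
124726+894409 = 1019135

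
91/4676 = 13/668  =  0.02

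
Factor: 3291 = 3^1 * 1097^1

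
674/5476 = 337/2738 =0.12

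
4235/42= 605/6 = 100.83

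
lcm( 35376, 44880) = 3006960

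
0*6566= 0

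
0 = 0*3968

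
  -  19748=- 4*4937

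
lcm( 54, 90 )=270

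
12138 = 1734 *7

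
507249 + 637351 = 1144600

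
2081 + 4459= 6540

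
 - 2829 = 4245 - 7074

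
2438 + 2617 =5055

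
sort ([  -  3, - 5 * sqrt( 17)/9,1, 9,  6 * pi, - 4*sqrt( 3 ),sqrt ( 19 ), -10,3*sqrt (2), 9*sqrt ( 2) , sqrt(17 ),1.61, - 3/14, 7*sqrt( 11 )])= [-10,-4*sqrt ( 3), - 3, - 5*sqrt(17) /9,-3/14, 1,  1.61,sqrt ( 17), 3 * sqrt(2 ),  sqrt(19),9, 9*sqrt( 2) , 6*pi,  7*sqrt( 11) ] 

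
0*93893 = 0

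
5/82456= 5/82456  =  0.00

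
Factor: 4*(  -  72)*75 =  - 21600 = - 2^5*3^3*5^2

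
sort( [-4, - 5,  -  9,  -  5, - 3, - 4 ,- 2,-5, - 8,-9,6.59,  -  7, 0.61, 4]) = [  -  9, - 9,  -  8, - 7 , - 5,-5, - 5, -4,-4,- 3,-2 , 0.61,4, 6.59]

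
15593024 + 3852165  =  19445189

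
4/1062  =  2/531= 0.00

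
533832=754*708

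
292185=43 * 6795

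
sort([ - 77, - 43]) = [-77 ,-43 ] 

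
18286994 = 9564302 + 8722692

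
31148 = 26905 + 4243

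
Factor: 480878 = 2^1*29^1*8291^1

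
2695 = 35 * 77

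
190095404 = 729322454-539227050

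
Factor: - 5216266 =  - 2^1* 11^1*41^1* 5783^1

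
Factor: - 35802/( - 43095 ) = 2^1*3^3*5^( - 1)*13^( - 1) = 54/65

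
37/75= 37/75= 0.49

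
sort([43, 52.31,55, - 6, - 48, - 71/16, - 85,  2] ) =[ - 85,-48, - 6, - 71/16 , 2, 43, 52.31, 55]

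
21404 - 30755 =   -  9351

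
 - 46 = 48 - 94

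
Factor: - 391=-17^1  *23^1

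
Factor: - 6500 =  -2^2*5^3* 13^1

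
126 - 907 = -781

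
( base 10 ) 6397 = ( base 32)67T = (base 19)HDD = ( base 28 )84D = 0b1100011111101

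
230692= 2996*77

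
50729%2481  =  1109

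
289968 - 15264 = 274704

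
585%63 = 18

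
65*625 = 40625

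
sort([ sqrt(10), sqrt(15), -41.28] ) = [ - 41.28,sqrt(10),sqrt(15) ] 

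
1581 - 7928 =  - 6347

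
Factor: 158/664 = 2^(  -  2 )*79^1 * 83^ ( - 1 ) = 79/332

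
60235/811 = 74 + 221/811= 74.27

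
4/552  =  1/138 = 0.01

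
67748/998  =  33874/499 = 67.88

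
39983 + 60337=100320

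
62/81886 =31/40943 = 0.00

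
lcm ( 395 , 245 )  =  19355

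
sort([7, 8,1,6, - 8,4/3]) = [ - 8,1 , 4/3,6,  7,8]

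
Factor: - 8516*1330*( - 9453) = 107067324840 =2^3*3^1*5^1*7^1*19^1* 23^1*137^1*2129^1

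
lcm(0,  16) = 0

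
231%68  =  27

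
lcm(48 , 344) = 2064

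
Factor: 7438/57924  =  2^( -1)*3^( - 2) * 1609^( - 1) * 3719^1 = 3719/28962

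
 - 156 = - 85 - 71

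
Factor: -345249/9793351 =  - 3^3*19^1 *59^( - 1 ) *127^(-1 )*673^1*1307^ ( - 1)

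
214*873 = 186822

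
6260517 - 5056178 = 1204339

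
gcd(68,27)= 1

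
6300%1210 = 250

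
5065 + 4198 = 9263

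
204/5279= 204/5279  =  0.04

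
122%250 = 122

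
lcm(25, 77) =1925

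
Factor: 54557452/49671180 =13639363/12417795 = 3^( - 2 )*5^(-1 )*13^( - 1 ) * 103^1*21227^ ( -1) *132421^1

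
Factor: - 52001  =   - 149^1 * 349^1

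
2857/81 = 2857/81 = 35.27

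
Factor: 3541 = 3541^1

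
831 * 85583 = 71119473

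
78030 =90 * 867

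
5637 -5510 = 127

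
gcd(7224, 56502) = 258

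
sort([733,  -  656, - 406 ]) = [ - 656, - 406, 733]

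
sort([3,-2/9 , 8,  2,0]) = [ - 2/9,0,2,3,8 ] 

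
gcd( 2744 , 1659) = 7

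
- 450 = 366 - 816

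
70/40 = 7/4=1.75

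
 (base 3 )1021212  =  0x3ad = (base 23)1HL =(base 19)2ba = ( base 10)941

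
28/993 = 28/993=0.03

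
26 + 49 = 75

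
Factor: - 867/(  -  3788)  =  2^(  -  2)*3^1 *17^2 * 947^( - 1 )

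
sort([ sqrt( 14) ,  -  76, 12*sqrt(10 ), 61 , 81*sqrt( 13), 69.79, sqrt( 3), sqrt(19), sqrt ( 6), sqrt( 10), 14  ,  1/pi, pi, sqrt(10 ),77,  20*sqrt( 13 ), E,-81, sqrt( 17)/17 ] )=[-81,  -  76,  sqrt( 17 ) /17,1/pi, sqrt( 3), sqrt( 6),E,pi, sqrt( 10 ), sqrt( 10), sqrt( 14 ), sqrt( 19 ), 14, 12*sqrt(10 ),61,69.79, 20*sqrt( 13), 77,81 * sqrt( 13) ] 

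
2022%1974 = 48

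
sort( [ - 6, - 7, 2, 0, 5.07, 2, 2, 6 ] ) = [ - 7, - 6, 0, 2, 2, 2,5.07,  6] 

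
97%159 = 97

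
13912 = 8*1739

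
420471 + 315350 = 735821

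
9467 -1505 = 7962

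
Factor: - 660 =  - 2^2*3^1*5^1*11^1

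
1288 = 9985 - 8697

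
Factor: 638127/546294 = 2^( - 1) * 3^1*7^1*1447^1*13007^(-1) = 30387/26014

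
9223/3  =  9223/3  =  3074.33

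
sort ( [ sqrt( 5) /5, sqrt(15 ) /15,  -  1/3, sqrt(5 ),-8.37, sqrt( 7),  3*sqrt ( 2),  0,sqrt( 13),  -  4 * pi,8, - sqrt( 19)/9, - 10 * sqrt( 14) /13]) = [ - 4*pi, - 8.37,-10 * sqrt(14)/13, - sqrt(19 )/9, - 1/3, 0, sqrt ( 15 )/15, sqrt( 5 )/5, sqrt (5 ), sqrt ( 7),  sqrt (13 ),3*sqrt( 2 ),8] 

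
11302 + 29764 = 41066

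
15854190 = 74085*214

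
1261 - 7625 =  - 6364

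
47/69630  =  47/69630= 0.00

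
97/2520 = 97/2520 =0.04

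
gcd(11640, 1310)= 10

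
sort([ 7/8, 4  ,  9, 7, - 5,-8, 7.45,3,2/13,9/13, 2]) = [ - 8,  -  5,  2/13,9/13, 7/8, 2,3,4,  7, 7.45,9 ]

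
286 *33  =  9438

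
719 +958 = 1677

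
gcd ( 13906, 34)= 34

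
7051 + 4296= 11347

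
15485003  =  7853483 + 7631520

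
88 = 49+39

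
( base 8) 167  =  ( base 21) 5E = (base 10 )119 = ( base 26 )4F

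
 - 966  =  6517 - 7483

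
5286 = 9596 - 4310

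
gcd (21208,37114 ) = 5302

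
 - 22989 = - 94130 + 71141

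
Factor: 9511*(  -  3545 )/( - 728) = 2^(-3)*  5^1 * 7^(-1)*13^( - 1)*709^1*9511^1 = 33716495/728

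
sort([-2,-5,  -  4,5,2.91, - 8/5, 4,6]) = [ - 5, - 4, - 2,-8/5, 2.91, 4,  5,6]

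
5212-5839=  - 627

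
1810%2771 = 1810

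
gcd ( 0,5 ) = 5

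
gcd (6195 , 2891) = 413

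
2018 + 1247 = 3265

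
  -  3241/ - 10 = 324+1/10 = 324.10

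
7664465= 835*9179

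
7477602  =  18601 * 402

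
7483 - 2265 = 5218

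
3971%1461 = 1049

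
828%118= 2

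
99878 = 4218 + 95660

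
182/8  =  91/4 = 22.75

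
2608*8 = 20864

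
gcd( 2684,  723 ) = 1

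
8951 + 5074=14025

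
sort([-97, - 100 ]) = [ -100,-97 ]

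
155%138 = 17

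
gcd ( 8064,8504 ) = 8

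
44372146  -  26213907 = 18158239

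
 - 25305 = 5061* ( - 5 )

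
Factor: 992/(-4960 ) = - 5^( -1) = - 1/5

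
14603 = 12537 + 2066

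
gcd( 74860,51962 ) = 2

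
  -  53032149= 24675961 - 77708110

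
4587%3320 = 1267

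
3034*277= 840418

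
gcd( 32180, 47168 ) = 4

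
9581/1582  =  6 + 89/1582 =6.06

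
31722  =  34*933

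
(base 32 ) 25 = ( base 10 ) 69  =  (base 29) 2B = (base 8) 105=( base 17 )41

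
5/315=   1/63 = 0.02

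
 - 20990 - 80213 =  - 101203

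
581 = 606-25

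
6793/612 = 6793/612 = 11.10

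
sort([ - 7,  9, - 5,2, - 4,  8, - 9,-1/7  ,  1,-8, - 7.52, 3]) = [ - 9 , -8,  -  7.52, - 7, - 5, - 4,-1/7,1, 2, 3 , 8,9 ] 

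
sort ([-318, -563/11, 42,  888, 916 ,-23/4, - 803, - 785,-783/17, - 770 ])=[-803, - 785,-770,-318, - 563/11,-783/17,-23/4, 42, 888,  916 ] 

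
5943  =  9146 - 3203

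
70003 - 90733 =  - 20730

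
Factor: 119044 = 2^2 * 29761^1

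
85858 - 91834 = -5976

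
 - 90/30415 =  - 1+6065/6083 = -0.00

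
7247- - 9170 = 16417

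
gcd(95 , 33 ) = 1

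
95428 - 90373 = 5055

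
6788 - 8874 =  - 2086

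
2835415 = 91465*31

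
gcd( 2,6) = 2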